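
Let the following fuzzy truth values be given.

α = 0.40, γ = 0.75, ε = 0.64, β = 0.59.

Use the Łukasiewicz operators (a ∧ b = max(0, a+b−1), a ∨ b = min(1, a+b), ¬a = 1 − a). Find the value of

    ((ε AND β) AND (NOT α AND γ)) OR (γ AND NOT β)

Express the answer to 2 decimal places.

ε AND β = max(0, a+b−1) on (0.64, 0.59) = 0.23
NOT α = 1 − 0.40 = 0.60
NOT α AND γ = max(0, a+b−1) on (0.60, 0.75) = 0.35
(ε AND β) AND (NOT α AND γ) = max(0, a+b−1) on (0.23, 0.35) = 0.00
NOT β = 1 − 0.59 = 0.41
γ AND NOT β = max(0, a+b−1) on (0.75, 0.41) = 0.16
((ε AND β) AND (NOT α AND γ)) OR (γ AND NOT β) = min(1, a+b) on (0.00, 0.16) = 0.16

0.16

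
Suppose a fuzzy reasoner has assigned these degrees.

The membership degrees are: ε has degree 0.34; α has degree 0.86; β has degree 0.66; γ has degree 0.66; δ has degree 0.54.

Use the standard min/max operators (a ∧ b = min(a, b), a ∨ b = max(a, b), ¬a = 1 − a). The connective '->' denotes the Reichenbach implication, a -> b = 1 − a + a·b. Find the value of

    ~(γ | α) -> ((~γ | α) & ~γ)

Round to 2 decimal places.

0.91

γ | α = max(a, b) on (0.66, 0.86) = 0.86
~(γ | α) = 1 − 0.86 = 0.14
~γ = 1 − 0.66 = 0.34
~γ | α = max(a, b) on (0.34, 0.86) = 0.86
~γ = 1 − 0.66 = 0.34
(~γ | α) & ~γ = min(a, b) on (0.86, 0.34) = 0.34
~(γ | α) -> ((~γ | α) & ~γ)  [Reichenbach: 1 − a + a·b] with a=0.14, b=0.34 → 0.91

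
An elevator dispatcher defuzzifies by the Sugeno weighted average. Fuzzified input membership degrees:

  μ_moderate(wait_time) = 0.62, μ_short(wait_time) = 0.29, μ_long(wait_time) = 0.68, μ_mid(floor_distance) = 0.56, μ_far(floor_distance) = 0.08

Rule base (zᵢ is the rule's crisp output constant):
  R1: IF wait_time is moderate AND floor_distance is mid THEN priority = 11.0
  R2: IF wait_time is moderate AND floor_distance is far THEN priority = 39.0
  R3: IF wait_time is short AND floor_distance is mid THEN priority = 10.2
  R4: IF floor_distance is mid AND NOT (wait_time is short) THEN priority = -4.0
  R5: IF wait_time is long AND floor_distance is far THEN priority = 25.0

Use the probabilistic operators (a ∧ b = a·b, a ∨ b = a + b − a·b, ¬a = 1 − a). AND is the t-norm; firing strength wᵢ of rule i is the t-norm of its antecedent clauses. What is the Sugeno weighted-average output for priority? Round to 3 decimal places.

7.100

R1 (z=11.0): moderate=0.62, mid=0.56; AND[a·b] → w = 0.3472
R2 (z=39.0): moderate=0.62, far=0.08; AND[a·b] → w = 0.0496
R3 (z=10.2): short=0.29, mid=0.56; AND[a·b] → w = 0.1624
R4 (z=-4.0): mid=0.56, ¬short=1−0.29=0.71; AND[a·b] → w = 0.3976
R5 (z=25.0): long=0.68, far=0.08; AND[a·b] → w = 0.0544
Weighted average = (0.3472·11.0 + 0.0496·39.0 + 0.1624·10.2 + 0.3976·-4.0 + 0.0544·25.0) / (0.3472 + 0.0496 + 0.1624 + 0.3976 + 0.0544)
  = 7.1797 / 1.0112 = 7.100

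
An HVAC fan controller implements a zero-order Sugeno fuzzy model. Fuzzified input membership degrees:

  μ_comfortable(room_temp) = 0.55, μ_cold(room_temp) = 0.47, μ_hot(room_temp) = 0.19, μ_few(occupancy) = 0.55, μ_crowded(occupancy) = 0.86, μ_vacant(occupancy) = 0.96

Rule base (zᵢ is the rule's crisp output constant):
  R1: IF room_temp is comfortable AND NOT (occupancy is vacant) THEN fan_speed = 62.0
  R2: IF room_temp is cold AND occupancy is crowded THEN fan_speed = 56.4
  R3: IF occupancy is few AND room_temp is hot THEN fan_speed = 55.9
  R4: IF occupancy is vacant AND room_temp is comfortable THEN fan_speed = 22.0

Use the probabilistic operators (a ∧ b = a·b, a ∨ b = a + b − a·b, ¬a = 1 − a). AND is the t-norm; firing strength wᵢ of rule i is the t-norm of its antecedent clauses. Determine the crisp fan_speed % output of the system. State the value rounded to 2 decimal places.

39.31

R1 (z=62.0): comfortable=0.55, ¬vacant=1−0.96=0.04; AND[a·b] → w = 0.0220
R2 (z=56.4): cold=0.47, crowded=0.86; AND[a·b] → w = 0.4042
R3 (z=55.9): few=0.55, hot=0.19; AND[a·b] → w = 0.1045
R4 (z=22.0): vacant=0.96, comfortable=0.55; AND[a·b] → w = 0.5280
Weighted average = (0.0220·62.0 + 0.4042·56.4 + 0.1045·55.9 + 0.5280·22.0) / (0.0220 + 0.4042 + 0.1045 + 0.5280)
  = 41.6184 / 1.0587 = 39.31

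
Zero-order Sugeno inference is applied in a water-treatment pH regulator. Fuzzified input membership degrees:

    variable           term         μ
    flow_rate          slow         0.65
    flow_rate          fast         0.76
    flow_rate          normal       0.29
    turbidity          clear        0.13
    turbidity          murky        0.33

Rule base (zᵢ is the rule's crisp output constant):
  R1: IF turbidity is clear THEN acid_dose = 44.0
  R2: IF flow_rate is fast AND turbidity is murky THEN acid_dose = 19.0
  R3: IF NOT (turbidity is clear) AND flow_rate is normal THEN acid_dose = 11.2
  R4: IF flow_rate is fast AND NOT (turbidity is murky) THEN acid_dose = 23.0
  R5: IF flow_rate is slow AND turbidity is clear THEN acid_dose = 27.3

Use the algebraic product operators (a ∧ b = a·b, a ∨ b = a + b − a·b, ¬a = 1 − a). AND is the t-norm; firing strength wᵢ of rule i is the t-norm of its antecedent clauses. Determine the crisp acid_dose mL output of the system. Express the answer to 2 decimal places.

R1 (z=44.0): clear=0.13 → w = 0.1300
R2 (z=19.0): fast=0.76, murky=0.33; AND[a·b] → w = 0.2508
R3 (z=11.2): ¬clear=1−0.13=0.87, normal=0.29; AND[a·b] → w = 0.2523
R4 (z=23.0): fast=0.76, ¬murky=1−0.33=0.67; AND[a·b] → w = 0.5092
R5 (z=27.3): slow=0.65, clear=0.13; AND[a·b] → w = 0.0845
Weighted average = (0.1300·44.0 + 0.2508·19.0 + 0.2523·11.2 + 0.5092·23.0 + 0.0845·27.3) / (0.1300 + 0.2508 + 0.2523 + 0.5092 + 0.0845)
  = 27.3294 / 1.2268 = 22.28

22.28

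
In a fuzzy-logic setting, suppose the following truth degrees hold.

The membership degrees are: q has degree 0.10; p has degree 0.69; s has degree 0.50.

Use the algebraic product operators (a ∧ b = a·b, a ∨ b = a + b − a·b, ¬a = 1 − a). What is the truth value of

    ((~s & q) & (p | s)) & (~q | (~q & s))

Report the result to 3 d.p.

0.040

~s = 1 − 0.5000 = 0.5000
~s & q = a·b on (0.5000, 0.1000) = 0.0500
p | s = a + b − a·b on (0.6900, 0.5000) = 0.8450
(~s & q) & (p | s) = a·b on (0.0500, 0.8450) = 0.0423
~q = 1 − 0.1000 = 0.9000
~q = 1 − 0.1000 = 0.9000
~q & s = a·b on (0.9000, 0.5000) = 0.4500
~q | (~q & s) = a + b − a·b on (0.9000, 0.4500) = 0.9450
((~s & q) & (p | s)) & (~q | (~q & s)) = a·b on (0.0423, 0.9450) = 0.0399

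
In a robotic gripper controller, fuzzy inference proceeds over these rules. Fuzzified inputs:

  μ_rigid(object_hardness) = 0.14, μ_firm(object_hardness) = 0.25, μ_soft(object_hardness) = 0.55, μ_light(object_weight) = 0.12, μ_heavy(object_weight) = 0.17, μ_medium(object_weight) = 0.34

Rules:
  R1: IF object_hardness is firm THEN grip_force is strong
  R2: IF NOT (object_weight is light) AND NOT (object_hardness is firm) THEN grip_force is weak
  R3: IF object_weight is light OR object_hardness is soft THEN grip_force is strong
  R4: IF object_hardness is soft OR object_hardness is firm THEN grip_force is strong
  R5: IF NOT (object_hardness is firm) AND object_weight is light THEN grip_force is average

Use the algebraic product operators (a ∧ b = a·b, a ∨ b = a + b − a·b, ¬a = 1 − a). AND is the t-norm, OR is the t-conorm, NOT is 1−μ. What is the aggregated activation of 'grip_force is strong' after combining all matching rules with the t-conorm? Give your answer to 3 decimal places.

0.900

R1: firm=0.25 → w = 0.2500
R2: ¬light=1−0.12=0.88, ¬firm=1−0.25=0.75; AND[a·b] → w = 0.6600
R3: light=0.12, soft=0.55; OR[a + b − a·b] → w = 0.6040
R4: soft=0.55, firm=0.25; OR[a + b − a·b] → w = 0.6625
R5: ¬firm=1−0.25=0.75, light=0.12; AND[a·b] → w = 0.0900
Rules with consequent 'strong': {R1, R3, R4} → strengths 0.2500, 0.6040, 0.6625
Aggregate via t-conorm [a + b − a·b]: 0.8998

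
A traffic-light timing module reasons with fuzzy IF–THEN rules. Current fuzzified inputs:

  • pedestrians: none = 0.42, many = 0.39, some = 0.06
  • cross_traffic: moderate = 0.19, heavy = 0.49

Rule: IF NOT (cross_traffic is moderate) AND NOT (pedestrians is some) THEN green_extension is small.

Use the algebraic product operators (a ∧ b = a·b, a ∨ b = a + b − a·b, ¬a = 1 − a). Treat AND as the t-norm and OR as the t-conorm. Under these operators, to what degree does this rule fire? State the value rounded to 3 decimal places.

0.761

firing strength: ¬moderate=1−0.19=0.81, ¬some=1−0.06=0.94; AND[a·b] → w = 0.7614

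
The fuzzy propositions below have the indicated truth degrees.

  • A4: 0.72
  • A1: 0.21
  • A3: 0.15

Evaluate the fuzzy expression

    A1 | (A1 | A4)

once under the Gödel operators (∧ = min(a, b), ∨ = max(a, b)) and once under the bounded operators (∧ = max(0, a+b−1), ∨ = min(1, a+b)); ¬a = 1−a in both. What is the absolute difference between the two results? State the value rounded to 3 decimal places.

Under Gödel:
  A1 | A4 = max(a, b) on (0.21, 0.72) = 0.72
  A1 | (A1 | A4) = max(a, b) on (0.21, 0.72) = 0.72
  → value = 0.7200
Under bounded:
  A1 | A4 = min(1, a+b) on (0.21, 0.72) = 0.93
  A1 | (A1 | A4) = min(1, a+b) on (0.21, 0.93) = 1.00
  → value = 1.0000
|0.7200 − 1.0000| = 0.280

0.280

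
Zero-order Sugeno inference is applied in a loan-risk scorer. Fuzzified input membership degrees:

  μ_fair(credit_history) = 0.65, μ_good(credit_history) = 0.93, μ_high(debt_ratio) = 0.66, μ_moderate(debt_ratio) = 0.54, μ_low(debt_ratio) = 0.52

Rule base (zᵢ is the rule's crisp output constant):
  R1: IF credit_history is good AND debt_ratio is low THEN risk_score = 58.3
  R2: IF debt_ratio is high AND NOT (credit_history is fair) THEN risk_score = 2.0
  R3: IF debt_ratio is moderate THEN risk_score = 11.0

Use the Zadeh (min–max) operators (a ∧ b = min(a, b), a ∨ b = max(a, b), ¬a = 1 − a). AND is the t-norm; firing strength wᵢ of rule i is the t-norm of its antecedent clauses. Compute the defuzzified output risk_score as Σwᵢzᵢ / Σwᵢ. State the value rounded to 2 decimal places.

R1 (z=58.3): good=0.93, low=0.52; AND[min(a, b)] → w = 0.52
R2 (z=2.0): high=0.66, ¬fair=1−0.65=0.35; AND[min(a, b)] → w = 0.35
R3 (z=11.0): moderate=0.54 → w = 0.54
Weighted average = (0.52·58.3 + 0.35·2.0 + 0.54·11.0) / (0.52 + 0.35 + 0.54)
  = 36.9560 / 1.4100 = 26.21

26.21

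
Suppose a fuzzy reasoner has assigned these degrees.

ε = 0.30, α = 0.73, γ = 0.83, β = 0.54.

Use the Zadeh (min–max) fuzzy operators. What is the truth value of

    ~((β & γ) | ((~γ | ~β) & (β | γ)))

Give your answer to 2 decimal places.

0.46

β & γ = min(a, b) on (0.54, 0.83) = 0.54
~γ = 1 − 0.83 = 0.17
~β = 1 − 0.54 = 0.46
~γ | ~β = max(a, b) on (0.17, 0.46) = 0.46
β | γ = max(a, b) on (0.54, 0.83) = 0.83
(~γ | ~β) & (β | γ) = min(a, b) on (0.46, 0.83) = 0.46
(β & γ) | ((~γ | ~β) & (β | γ)) = max(a, b) on (0.54, 0.46) = 0.54
~((β & γ) | ((~γ | ~β) & (β | γ))) = 1 − 0.54 = 0.46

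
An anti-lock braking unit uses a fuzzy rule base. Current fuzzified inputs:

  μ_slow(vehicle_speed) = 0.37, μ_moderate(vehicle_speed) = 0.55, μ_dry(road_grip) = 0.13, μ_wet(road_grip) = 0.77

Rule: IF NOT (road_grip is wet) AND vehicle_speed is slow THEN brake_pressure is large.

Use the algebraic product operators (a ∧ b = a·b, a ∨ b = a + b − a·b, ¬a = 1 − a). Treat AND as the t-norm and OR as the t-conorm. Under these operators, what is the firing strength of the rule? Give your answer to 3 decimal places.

0.085

firing strength: ¬wet=1−0.77=0.23, slow=0.37; AND[a·b] → w = 0.0851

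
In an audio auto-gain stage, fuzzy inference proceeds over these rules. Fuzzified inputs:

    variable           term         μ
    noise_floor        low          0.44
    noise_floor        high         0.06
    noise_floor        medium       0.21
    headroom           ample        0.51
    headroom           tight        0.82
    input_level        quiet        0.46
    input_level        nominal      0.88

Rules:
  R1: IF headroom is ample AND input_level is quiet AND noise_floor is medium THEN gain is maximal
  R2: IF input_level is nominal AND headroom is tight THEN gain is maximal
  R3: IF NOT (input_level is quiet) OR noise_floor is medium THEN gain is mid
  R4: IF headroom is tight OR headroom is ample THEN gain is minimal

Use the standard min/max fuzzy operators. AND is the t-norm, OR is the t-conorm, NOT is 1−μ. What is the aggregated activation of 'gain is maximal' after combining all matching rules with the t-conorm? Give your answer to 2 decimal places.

R1: ample=0.51, quiet=0.46, medium=0.21; AND[min(a, b)] → w = 0.21
R2: nominal=0.88, tight=0.82; AND[min(a, b)] → w = 0.82
R3: ¬quiet=1−0.46=0.54, medium=0.21; OR[max(a, b)] → w = 0.54
R4: tight=0.82, ample=0.51; OR[max(a, b)] → w = 0.82
Rules with consequent 'maximal': {R1, R2} → strengths 0.21, 0.82
Aggregate via t-conorm [max(a, b)]: 0.82

0.82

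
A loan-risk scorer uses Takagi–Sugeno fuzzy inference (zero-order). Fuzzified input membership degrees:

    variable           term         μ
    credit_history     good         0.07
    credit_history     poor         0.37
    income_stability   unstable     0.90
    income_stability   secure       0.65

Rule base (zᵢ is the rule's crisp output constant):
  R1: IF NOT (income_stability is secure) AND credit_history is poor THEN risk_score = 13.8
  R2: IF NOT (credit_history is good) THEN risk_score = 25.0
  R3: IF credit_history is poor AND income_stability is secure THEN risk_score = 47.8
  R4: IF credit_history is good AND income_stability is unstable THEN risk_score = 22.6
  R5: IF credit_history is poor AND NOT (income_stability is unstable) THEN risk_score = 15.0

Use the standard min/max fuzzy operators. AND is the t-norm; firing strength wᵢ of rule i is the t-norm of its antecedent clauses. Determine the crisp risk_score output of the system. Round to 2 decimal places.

26.84

R1 (z=13.8): ¬secure=1−0.65=0.35, poor=0.37; AND[min(a, b)] → w = 0.35
R2 (z=25.0): ¬good=1−0.07=0.93 → w = 0.93
R3 (z=47.8): poor=0.37, secure=0.65; AND[min(a, b)] → w = 0.37
R4 (z=22.6): good=0.07, unstable=0.90; AND[min(a, b)] → w = 0.07
R5 (z=15.0): poor=0.37, ¬unstable=1−0.90=0.10; AND[min(a, b)] → w = 0.10
Weighted average = (0.35·13.8 + 0.93·25.0 + 0.37·47.8 + 0.07·22.6 + 0.10·15.0) / (0.35 + 0.93 + 0.37 + 0.07 + 0.10)
  = 48.8480 / 1.8200 = 26.84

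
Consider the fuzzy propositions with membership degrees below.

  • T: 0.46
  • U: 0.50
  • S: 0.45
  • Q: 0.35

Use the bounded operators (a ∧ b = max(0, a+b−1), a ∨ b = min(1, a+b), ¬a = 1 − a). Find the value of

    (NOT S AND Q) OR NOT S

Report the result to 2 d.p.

0.55

NOT S = 1 − 0.45 = 0.55
NOT S AND Q = max(0, a+b−1) on (0.55, 0.35) = 0.00
NOT S = 1 − 0.45 = 0.55
(NOT S AND Q) OR NOT S = min(1, a+b) on (0.00, 0.55) = 0.55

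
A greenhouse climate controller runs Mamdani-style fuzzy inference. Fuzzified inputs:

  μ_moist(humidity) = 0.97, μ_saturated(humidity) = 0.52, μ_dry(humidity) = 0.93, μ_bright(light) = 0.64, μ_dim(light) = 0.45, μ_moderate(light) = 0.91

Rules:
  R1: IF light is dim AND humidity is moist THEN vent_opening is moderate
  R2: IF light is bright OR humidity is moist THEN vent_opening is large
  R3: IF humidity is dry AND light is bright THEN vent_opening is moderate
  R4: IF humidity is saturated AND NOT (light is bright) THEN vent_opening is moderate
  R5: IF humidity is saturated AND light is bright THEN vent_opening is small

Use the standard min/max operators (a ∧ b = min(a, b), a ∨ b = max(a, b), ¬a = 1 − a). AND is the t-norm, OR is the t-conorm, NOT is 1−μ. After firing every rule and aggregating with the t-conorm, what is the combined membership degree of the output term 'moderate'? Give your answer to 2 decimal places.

0.64

R1: dim=0.45, moist=0.97; AND[min(a, b)] → w = 0.45
R2: bright=0.64, moist=0.97; OR[max(a, b)] → w = 0.97
R3: dry=0.93, bright=0.64; AND[min(a, b)] → w = 0.64
R4: saturated=0.52, ¬bright=1−0.64=0.36; AND[min(a, b)] → w = 0.36
R5: saturated=0.52, bright=0.64; AND[min(a, b)] → w = 0.52
Rules with consequent 'moderate': {R1, R3, R4} → strengths 0.45, 0.64, 0.36
Aggregate via t-conorm [max(a, b)]: 0.64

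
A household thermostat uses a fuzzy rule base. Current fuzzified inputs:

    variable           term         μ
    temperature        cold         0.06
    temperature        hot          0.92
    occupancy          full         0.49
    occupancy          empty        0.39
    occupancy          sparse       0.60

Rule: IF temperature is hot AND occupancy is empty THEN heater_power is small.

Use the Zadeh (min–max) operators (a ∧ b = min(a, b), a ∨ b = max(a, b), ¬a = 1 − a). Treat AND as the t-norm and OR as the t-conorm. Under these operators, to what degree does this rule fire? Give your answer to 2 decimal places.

0.39

firing strength: hot=0.92, empty=0.39; AND[min(a, b)] → w = 0.39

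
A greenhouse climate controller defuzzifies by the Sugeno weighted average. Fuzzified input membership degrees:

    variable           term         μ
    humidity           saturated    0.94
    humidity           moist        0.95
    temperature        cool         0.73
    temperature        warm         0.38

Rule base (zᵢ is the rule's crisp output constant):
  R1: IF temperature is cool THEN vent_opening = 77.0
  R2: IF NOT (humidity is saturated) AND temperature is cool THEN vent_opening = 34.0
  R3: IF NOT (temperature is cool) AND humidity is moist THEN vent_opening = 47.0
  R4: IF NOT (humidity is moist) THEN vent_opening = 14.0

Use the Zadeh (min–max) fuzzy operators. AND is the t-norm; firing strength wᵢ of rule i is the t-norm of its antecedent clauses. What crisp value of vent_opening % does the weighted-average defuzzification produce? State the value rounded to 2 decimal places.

R1 (z=77.0): cool=0.73 → w = 0.73
R2 (z=34.0): ¬saturated=1−0.94=0.06, cool=0.73; AND[min(a, b)] → w = 0.06
R3 (z=47.0): ¬cool=1−0.73=0.27, moist=0.95; AND[min(a, b)] → w = 0.27
R4 (z=14.0): ¬moist=1−0.95=0.05 → w = 0.05
Weighted average = (0.73·77.0 + 0.06·34.0 + 0.27·47.0 + 0.05·14.0) / (0.73 + 0.06 + 0.27 + 0.05)
  = 71.6400 / 1.1100 = 64.54

64.54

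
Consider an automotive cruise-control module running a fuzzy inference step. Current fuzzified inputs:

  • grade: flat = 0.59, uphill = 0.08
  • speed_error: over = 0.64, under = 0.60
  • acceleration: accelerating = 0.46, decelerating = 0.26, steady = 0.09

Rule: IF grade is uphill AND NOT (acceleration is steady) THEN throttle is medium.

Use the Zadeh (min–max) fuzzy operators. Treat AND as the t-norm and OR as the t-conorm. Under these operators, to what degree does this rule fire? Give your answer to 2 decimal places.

0.08

firing strength: uphill=0.08, ¬steady=1−0.09=0.91; AND[min(a, b)] → w = 0.08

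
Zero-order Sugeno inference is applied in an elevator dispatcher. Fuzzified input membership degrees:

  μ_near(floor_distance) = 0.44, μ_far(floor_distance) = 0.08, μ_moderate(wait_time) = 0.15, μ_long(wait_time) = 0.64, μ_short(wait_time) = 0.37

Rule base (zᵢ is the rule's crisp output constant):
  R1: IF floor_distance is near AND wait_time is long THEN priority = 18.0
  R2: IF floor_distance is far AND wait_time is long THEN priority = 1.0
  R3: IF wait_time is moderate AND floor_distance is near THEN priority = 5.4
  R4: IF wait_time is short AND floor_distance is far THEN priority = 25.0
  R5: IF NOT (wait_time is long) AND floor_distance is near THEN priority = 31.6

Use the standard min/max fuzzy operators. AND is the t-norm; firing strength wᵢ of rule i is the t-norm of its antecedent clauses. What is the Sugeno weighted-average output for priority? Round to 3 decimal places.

R1 (z=18.0): near=0.44, long=0.64; AND[min(a, b)] → w = 0.44
R2 (z=1.0): far=0.08, long=0.64; AND[min(a, b)] → w = 0.08
R3 (z=5.4): moderate=0.15, near=0.44; AND[min(a, b)] → w = 0.15
R4 (z=25.0): short=0.37, far=0.08; AND[min(a, b)] → w = 0.08
R5 (z=31.6): ¬long=1−0.64=0.36, near=0.44; AND[min(a, b)] → w = 0.36
Weighted average = (0.44·18.0 + 0.08·1.0 + 0.15·5.4 + 0.08·25.0 + 0.36·31.6) / (0.44 + 0.08 + 0.15 + 0.08 + 0.36)
  = 22.1860 / 1.1100 = 19.987

19.987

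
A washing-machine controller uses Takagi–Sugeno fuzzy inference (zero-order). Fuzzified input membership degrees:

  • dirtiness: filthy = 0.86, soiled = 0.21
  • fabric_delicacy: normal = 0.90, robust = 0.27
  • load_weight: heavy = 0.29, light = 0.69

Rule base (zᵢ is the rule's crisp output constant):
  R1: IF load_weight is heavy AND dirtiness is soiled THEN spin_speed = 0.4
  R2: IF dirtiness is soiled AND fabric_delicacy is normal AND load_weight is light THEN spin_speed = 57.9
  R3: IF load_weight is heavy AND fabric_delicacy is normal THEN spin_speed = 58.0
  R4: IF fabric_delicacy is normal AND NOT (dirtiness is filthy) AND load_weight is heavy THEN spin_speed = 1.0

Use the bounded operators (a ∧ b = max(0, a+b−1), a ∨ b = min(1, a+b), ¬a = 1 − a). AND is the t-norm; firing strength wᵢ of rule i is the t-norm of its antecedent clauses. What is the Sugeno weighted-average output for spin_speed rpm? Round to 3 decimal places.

58.000

R1 (z=0.4): heavy=0.29, soiled=0.21; AND[max(0, a+b−1)] → w = 0.00
R2 (z=57.9): soiled=0.21, normal=0.90, light=0.69; AND[max(0, a+b−1)] → w = 0.00
R3 (z=58.0): heavy=0.29, normal=0.90; AND[max(0, a+b−1)] → w = 0.19
R4 (z=1.0): normal=0.90, ¬filthy=1−0.86=0.14, heavy=0.29; AND[max(0, a+b−1)] → w = 0.00
Weighted average = (0.00·0.4 + 0.00·57.9 + 0.19·58.0 + 0.00·1.0) / (0.00 + 0.00 + 0.19 + 0.00)
  = 11.0200 / 0.1900 = 58.000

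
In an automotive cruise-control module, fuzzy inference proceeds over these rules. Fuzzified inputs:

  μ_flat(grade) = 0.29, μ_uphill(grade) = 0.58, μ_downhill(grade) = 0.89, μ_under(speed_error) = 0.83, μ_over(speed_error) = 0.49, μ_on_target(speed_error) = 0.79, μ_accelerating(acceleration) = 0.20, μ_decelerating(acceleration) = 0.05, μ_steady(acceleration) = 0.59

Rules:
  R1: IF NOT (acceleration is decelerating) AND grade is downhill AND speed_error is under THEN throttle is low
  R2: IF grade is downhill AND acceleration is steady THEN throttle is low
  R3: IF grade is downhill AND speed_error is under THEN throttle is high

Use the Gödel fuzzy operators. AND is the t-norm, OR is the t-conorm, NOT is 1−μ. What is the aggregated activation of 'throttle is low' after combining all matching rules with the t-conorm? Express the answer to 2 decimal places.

R1: ¬decelerating=1−0.05=0.95, downhill=0.89, under=0.83; AND[min(a, b)] → w = 0.83
R2: downhill=0.89, steady=0.59; AND[min(a, b)] → w = 0.59
R3: downhill=0.89, under=0.83; AND[min(a, b)] → w = 0.83
Rules with consequent 'low': {R1, R2} → strengths 0.83, 0.59
Aggregate via t-conorm [max(a, b)]: 0.83

0.83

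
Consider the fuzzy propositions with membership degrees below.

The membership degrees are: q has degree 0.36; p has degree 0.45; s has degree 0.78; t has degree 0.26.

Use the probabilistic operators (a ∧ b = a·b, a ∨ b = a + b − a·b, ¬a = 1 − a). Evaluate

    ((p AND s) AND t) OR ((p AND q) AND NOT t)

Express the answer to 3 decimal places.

0.200

p AND s = a·b on (0.4500, 0.7800) = 0.3510
(p AND s) AND t = a·b on (0.3510, 0.2600) = 0.0913
p AND q = a·b on (0.4500, 0.3600) = 0.1620
NOT t = 1 − 0.2600 = 0.7400
(p AND q) AND NOT t = a·b on (0.1620, 0.7400) = 0.1199
((p AND s) AND t) OR ((p AND q) AND NOT t) = a + b − a·b on (0.0913, 0.1199) = 0.2002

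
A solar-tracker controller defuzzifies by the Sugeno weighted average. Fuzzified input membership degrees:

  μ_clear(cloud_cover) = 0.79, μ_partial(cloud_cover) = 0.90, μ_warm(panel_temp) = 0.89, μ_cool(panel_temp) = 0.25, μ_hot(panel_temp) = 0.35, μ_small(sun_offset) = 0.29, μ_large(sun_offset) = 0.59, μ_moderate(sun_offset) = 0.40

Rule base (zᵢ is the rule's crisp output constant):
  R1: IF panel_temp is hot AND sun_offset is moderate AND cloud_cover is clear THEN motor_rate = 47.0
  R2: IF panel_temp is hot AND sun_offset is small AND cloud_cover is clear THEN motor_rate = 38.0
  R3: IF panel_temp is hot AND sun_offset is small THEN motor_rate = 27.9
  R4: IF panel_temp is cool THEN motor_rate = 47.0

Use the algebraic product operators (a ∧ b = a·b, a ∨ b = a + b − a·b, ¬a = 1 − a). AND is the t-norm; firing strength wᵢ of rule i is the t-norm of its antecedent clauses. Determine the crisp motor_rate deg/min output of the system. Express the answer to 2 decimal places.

R1 (z=47.0): hot=0.35, moderate=0.40, clear=0.79; AND[a·b] → w = 0.1106
R2 (z=38.0): hot=0.35, small=0.29, clear=0.79; AND[a·b] → w = 0.0802
R3 (z=27.9): hot=0.35, small=0.29; AND[a·b] → w = 0.1015
R4 (z=47.0): cool=0.25 → w = 0.2500
Weighted average = (0.1106·47.0 + 0.0802·38.0 + 0.1015·27.9 + 0.2500·47.0) / (0.1106 + 0.0802 + 0.1015 + 0.2500)
  = 22.8271 / 0.5423 = 42.09

42.09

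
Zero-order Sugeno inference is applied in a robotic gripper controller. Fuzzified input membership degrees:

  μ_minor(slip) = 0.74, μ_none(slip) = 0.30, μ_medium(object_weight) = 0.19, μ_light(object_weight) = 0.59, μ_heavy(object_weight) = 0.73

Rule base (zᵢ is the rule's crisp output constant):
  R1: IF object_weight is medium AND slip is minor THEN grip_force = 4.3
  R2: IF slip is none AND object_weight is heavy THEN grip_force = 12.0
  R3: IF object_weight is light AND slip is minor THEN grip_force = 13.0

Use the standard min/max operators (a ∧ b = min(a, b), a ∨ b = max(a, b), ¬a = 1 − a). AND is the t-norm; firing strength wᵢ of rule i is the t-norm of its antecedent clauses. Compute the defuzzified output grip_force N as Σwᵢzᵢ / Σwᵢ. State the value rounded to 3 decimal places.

11.192

R1 (z=4.3): medium=0.19, minor=0.74; AND[min(a, b)] → w = 0.19
R2 (z=12.0): none=0.30, heavy=0.73; AND[min(a, b)] → w = 0.30
R3 (z=13.0): light=0.59, minor=0.74; AND[min(a, b)] → w = 0.59
Weighted average = (0.19·4.3 + 0.30·12.0 + 0.59·13.0) / (0.19 + 0.30 + 0.59)
  = 12.0870 / 1.0800 = 11.192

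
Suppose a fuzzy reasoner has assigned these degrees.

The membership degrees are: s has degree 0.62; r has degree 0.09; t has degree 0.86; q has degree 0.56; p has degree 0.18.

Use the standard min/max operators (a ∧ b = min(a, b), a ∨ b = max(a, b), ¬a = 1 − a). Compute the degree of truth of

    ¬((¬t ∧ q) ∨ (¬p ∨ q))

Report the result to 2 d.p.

0.18

¬t = 1 − 0.86 = 0.14
¬t ∧ q = min(a, b) on (0.14, 0.56) = 0.14
¬p = 1 − 0.18 = 0.82
¬p ∨ q = max(a, b) on (0.82, 0.56) = 0.82
(¬t ∧ q) ∨ (¬p ∨ q) = max(a, b) on (0.14, 0.82) = 0.82
¬((¬t ∧ q) ∨ (¬p ∨ q)) = 1 − 0.82 = 0.18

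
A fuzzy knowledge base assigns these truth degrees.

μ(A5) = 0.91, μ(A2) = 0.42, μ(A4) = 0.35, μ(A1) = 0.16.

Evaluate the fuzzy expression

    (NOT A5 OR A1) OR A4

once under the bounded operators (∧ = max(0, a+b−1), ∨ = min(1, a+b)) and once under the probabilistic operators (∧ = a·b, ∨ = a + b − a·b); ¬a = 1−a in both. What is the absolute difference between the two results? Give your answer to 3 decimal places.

0.097

Under bounded:
  NOT A5 = 1 − 0.91 = 0.09
  NOT A5 OR A1 = min(1, a+b) on (0.09, 0.16) = 0.25
  (NOT A5 OR A1) OR A4 = min(1, a+b) on (0.25, 0.35) = 0.60
  → value = 0.6000
Under probabilistic:
  NOT A5 = 1 − 0.9100 = 0.0900
  NOT A5 OR A1 = a + b − a·b on (0.0900, 0.1600) = 0.2356
  (NOT A5 OR A1) OR A4 = a + b − a·b on (0.2356, 0.3500) = 0.5031
  → value = 0.5031
|0.6000 − 0.5031| = 0.097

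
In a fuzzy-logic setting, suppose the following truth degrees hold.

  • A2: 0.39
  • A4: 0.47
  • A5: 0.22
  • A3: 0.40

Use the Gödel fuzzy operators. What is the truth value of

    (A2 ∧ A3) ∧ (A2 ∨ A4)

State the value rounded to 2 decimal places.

0.39

A2 ∧ A3 = min(a, b) on (0.39, 0.40) = 0.39
A2 ∨ A4 = max(a, b) on (0.39, 0.47) = 0.47
(A2 ∧ A3) ∧ (A2 ∨ A4) = min(a, b) on (0.39, 0.47) = 0.39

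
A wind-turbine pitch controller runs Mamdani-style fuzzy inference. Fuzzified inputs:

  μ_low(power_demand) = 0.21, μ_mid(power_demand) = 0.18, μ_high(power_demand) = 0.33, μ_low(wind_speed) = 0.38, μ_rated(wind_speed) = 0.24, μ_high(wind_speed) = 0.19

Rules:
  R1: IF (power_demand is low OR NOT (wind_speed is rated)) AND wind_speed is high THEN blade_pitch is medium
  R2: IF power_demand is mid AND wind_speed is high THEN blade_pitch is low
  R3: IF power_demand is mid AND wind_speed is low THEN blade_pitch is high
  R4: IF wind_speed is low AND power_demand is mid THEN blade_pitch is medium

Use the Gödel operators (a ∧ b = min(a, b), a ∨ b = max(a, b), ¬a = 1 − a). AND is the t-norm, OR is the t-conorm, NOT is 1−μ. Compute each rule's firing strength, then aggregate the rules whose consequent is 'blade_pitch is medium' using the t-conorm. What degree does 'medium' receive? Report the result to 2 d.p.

0.19

R1: (low=0.21 OR ¬rated=1−0.24=0.76) = 0.76; AND[min(a, b)] with high=0.19 → w = 0.19
R2: mid=0.18, high=0.19; AND[min(a, b)] → w = 0.18
R3: mid=0.18, low=0.38; AND[min(a, b)] → w = 0.18
R4: low=0.38, mid=0.18; AND[min(a, b)] → w = 0.18
Rules with consequent 'medium': {R1, R4} → strengths 0.19, 0.18
Aggregate via t-conorm [max(a, b)]: 0.19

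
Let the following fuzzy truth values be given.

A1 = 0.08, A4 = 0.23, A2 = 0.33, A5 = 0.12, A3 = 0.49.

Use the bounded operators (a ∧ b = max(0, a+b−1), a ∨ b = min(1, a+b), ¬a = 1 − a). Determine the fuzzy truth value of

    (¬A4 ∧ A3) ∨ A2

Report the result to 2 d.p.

¬A4 = 1 − 0.23 = 0.77
¬A4 ∧ A3 = max(0, a+b−1) on (0.77, 0.49) = 0.26
(¬A4 ∧ A3) ∨ A2 = min(1, a+b) on (0.26, 0.33) = 0.59

0.59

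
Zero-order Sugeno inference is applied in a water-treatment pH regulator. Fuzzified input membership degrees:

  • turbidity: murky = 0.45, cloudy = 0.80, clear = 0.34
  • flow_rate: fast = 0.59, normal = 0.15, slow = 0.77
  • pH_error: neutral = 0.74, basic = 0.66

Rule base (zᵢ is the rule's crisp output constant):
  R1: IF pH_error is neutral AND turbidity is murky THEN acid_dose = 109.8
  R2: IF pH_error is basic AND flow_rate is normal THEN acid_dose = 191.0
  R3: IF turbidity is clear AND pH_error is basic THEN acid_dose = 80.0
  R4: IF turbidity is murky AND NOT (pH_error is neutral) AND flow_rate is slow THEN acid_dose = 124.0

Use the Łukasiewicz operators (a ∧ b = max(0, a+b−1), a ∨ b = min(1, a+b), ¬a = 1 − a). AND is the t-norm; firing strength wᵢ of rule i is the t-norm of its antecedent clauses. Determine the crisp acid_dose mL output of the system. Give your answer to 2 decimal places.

109.80

R1 (z=109.8): neutral=0.74, murky=0.45; AND[max(0, a+b−1)] → w = 0.19
R2 (z=191.0): basic=0.66, normal=0.15; AND[max(0, a+b−1)] → w = 0.00
R3 (z=80.0): clear=0.34, basic=0.66; AND[max(0, a+b−1)] → w = 0.00
R4 (z=124.0): murky=0.45, ¬neutral=1−0.74=0.26, slow=0.77; AND[max(0, a+b−1)] → w = 0.00
Weighted average = (0.19·109.8 + 0.00·191.0 + 0.00·80.0 + 0.00·124.0) / (0.19 + 0.00 + 0.00 + 0.00)
  = 20.8620 / 0.1900 = 109.80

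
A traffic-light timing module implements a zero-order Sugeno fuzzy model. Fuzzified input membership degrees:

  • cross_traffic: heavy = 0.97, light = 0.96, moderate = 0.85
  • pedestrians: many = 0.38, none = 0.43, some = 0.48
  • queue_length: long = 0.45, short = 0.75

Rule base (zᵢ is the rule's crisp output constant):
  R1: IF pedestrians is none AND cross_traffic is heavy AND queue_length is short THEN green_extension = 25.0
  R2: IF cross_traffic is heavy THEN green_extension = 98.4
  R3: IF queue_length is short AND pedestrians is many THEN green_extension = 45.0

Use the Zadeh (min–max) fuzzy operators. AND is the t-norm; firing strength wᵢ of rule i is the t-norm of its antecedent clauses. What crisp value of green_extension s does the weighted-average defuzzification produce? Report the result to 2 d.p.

69.27

R1 (z=25.0): none=0.43, heavy=0.97, short=0.75; AND[min(a, b)] → w = 0.43
R2 (z=98.4): heavy=0.97 → w = 0.97
R3 (z=45.0): short=0.75, many=0.38; AND[min(a, b)] → w = 0.38
Weighted average = (0.43·25.0 + 0.97·98.4 + 0.38·45.0) / (0.43 + 0.97 + 0.38)
  = 123.2980 / 1.7800 = 69.27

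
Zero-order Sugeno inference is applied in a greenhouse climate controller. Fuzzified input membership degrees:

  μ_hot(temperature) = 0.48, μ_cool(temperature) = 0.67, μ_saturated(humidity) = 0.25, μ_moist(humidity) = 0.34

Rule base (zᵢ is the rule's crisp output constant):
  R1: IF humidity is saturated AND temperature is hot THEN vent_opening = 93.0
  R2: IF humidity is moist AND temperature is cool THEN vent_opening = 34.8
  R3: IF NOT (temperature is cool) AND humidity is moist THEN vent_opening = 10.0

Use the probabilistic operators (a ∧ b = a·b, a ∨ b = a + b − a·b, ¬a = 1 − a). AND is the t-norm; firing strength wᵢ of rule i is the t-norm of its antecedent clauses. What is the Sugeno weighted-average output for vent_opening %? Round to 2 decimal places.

43.93

R1 (z=93.0): saturated=0.25, hot=0.48; AND[a·b] → w = 0.1200
R2 (z=34.8): moist=0.34, cool=0.67; AND[a·b] → w = 0.2278
R3 (z=10.0): ¬cool=1−0.67=0.33, moist=0.34; AND[a·b] → w = 0.1122
Weighted average = (0.1200·93.0 + 0.2278·34.8 + 0.1122·10.0) / (0.1200 + 0.2278 + 0.1122)
  = 20.2094 / 0.4600 = 43.93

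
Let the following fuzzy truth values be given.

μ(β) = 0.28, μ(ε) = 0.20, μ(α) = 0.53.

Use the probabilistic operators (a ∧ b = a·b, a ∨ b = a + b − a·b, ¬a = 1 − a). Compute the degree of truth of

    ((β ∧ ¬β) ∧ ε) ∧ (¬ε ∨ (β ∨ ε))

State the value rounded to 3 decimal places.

0.036

¬β = 1 − 0.2800 = 0.7200
β ∧ ¬β = a·b on (0.2800, 0.7200) = 0.2016
(β ∧ ¬β) ∧ ε = a·b on (0.2016, 0.2000) = 0.0403
¬ε = 1 − 0.2000 = 0.8000
β ∨ ε = a + b − a·b on (0.2800, 0.2000) = 0.4240
¬ε ∨ (β ∨ ε) = a + b − a·b on (0.8000, 0.4240) = 0.8848
((β ∧ ¬β) ∧ ε) ∧ (¬ε ∨ (β ∨ ε)) = a·b on (0.0403, 0.8848) = 0.0357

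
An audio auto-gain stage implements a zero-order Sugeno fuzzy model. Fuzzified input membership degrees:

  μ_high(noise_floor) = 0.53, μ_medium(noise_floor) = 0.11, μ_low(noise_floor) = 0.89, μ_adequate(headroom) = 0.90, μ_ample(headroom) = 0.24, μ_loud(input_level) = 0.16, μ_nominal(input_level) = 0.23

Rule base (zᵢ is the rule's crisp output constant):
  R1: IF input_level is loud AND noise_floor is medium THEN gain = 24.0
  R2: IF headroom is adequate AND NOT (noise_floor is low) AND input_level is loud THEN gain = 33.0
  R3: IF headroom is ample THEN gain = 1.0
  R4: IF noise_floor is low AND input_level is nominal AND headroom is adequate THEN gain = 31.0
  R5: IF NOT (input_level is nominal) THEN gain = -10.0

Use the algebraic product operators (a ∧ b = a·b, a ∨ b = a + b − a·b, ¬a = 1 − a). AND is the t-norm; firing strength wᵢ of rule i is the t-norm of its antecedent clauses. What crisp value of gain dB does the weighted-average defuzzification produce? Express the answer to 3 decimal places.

R1 (z=24.0): loud=0.16, medium=0.11; AND[a·b] → w = 0.0176
R2 (z=33.0): adequate=0.90, ¬low=1−0.89=0.11, loud=0.16; AND[a·b] → w = 0.0158
R3 (z=1.0): ample=0.24 → w = 0.2400
R4 (z=31.0): low=0.89, nominal=0.23, adequate=0.90; AND[a·b] → w = 0.1842
R5 (z=-10.0): ¬nominal=1−0.23=0.77 → w = 0.7700
Weighted average = (0.0176·24.0 + 0.0158·33.0 + 0.2400·1.0 + 0.1842·31.0 + 0.7700·-10.0) / (0.0176 + 0.0158 + 0.2400 + 0.1842 + 0.7700)
  = -0.8037 / 1.2277 = -0.655

-0.655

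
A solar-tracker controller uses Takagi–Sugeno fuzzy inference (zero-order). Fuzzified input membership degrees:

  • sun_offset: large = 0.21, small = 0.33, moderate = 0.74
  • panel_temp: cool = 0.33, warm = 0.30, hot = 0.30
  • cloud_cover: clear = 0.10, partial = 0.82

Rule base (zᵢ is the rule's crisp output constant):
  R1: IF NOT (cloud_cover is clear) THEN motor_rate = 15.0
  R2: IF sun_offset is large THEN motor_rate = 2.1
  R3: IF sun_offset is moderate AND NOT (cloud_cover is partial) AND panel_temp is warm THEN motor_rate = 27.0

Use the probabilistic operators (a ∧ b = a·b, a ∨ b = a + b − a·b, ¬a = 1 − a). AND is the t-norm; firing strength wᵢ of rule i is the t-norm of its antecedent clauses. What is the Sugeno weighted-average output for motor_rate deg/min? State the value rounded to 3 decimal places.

R1 (z=15.0): ¬clear=1−0.10=0.90 → w = 0.9000
R2 (z=2.1): large=0.21 → w = 0.2100
R3 (z=27.0): moderate=0.74, ¬partial=1−0.82=0.18, warm=0.30; AND[a·b] → w = 0.0400
Weighted average = (0.9000·15.0 + 0.2100·2.1 + 0.0400·27.0) / (0.9000 + 0.2100 + 0.0400)
  = 15.0199 / 1.1500 = 13.061

13.061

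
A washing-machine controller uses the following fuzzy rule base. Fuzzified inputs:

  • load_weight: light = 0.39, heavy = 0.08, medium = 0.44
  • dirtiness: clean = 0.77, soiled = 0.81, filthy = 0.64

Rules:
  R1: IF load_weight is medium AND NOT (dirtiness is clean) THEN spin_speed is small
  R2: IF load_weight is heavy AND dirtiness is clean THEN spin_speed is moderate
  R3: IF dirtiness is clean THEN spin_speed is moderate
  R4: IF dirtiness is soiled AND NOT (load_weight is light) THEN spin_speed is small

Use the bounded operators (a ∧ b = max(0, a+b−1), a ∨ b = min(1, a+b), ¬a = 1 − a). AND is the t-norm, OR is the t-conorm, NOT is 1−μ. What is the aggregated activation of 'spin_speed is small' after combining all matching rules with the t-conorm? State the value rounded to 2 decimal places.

0.42

R1: medium=0.44, ¬clean=1−0.77=0.23; AND[max(0, a+b−1)] → w = 0.00
R2: heavy=0.08, clean=0.77; AND[max(0, a+b−1)] → w = 0.00
R3: clean=0.77 → w = 0.77
R4: soiled=0.81, ¬light=1−0.39=0.61; AND[max(0, a+b−1)] → w = 0.42
Rules with consequent 'small': {R1, R4} → strengths 0.00, 0.42
Aggregate via t-conorm [min(1, a+b)]: 0.42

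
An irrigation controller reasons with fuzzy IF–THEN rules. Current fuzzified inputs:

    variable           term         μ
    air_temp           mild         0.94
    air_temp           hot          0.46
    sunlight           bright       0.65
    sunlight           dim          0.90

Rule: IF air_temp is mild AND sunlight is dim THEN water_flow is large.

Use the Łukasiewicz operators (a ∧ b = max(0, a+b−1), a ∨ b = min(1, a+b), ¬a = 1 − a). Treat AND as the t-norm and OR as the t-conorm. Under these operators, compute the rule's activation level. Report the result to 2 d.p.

firing strength: mild=0.94, dim=0.90; AND[max(0, a+b−1)] → w = 0.84

0.84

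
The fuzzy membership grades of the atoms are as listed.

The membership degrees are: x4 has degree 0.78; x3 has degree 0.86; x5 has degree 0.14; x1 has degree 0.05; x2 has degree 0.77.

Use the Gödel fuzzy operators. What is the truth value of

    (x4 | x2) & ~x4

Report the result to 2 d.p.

0.22

x4 | x2 = max(a, b) on (0.78, 0.77) = 0.78
~x4 = 1 − 0.78 = 0.22
(x4 | x2) & ~x4 = min(a, b) on (0.78, 0.22) = 0.22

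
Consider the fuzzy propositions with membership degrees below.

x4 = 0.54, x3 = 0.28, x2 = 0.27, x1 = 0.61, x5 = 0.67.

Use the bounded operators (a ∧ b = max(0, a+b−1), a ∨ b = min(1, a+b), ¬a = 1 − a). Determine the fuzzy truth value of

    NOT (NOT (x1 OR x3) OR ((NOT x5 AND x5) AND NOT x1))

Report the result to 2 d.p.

0.89

x1 OR x3 = min(1, a+b) on (0.61, 0.28) = 0.89
NOT (x1 OR x3) = 1 − 0.89 = 0.11
NOT x5 = 1 − 0.67 = 0.33
NOT x5 AND x5 = max(0, a+b−1) on (0.33, 0.67) = 0.00
NOT x1 = 1 − 0.61 = 0.39
(NOT x5 AND x5) AND NOT x1 = max(0, a+b−1) on (0.00, 0.39) = 0.00
NOT (x1 OR x3) OR ((NOT x5 AND x5) AND NOT x1) = min(1, a+b) on (0.11, 0.00) = 0.11
NOT (NOT (x1 OR x3) OR ((NOT x5 AND x5) AND NOT x1)) = 1 − 0.11 = 0.89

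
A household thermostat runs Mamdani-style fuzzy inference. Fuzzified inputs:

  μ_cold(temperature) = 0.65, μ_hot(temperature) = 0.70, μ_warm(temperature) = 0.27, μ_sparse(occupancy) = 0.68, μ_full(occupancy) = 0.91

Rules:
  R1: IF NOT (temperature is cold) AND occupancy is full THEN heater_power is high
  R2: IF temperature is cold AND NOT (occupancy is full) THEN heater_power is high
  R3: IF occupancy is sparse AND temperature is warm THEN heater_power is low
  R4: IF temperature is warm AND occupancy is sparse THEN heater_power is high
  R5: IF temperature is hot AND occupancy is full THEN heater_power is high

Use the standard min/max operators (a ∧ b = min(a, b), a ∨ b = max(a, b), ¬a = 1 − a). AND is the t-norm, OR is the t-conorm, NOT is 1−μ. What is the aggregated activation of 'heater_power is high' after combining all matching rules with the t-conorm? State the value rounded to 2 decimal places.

R1: ¬cold=1−0.65=0.35, full=0.91; AND[min(a, b)] → w = 0.35
R2: cold=0.65, ¬full=1−0.91=0.09; AND[min(a, b)] → w = 0.09
R3: sparse=0.68, warm=0.27; AND[min(a, b)] → w = 0.27
R4: warm=0.27, sparse=0.68; AND[min(a, b)] → w = 0.27
R5: hot=0.70, full=0.91; AND[min(a, b)] → w = 0.70
Rules with consequent 'high': {R1, R2, R4, R5} → strengths 0.35, 0.09, 0.27, 0.70
Aggregate via t-conorm [max(a, b)]: 0.70

0.70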